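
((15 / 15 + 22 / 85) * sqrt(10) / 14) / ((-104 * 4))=-107 * sqrt(10) / 495040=-0.00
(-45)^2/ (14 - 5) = 225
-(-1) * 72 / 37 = 72 / 37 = 1.95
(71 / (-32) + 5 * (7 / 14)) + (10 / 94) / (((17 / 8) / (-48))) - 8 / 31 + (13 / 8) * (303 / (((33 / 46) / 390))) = 2333736227827 / 8718688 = 267670.57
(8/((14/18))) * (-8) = -576/7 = -82.29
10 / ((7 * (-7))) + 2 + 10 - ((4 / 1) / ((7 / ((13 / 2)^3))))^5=-51185893007746629 / 537824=-95172199469.99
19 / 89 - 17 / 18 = -1171 / 1602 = -0.73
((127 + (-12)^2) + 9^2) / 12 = 88 / 3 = 29.33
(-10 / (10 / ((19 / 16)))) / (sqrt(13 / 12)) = -19*sqrt(39) / 104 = -1.14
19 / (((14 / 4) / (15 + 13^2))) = 6992 / 7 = 998.86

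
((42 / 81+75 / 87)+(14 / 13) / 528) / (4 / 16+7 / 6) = 1238491 / 1268982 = 0.98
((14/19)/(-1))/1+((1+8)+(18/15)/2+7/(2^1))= 2349/190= 12.36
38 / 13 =2.92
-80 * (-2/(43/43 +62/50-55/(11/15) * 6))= -2000/5597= -0.36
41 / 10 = 4.10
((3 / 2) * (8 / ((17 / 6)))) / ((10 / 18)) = 648 / 85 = 7.62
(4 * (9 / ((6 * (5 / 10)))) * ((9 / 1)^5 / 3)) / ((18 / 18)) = 236196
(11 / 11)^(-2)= 1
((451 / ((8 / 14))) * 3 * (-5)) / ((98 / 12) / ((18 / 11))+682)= -23247 / 1349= -17.23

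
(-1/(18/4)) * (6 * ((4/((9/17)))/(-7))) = 272/189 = 1.44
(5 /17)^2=25 /289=0.09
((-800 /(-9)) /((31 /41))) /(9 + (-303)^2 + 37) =0.00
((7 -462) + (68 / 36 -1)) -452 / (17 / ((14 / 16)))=-146077 / 306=-477.38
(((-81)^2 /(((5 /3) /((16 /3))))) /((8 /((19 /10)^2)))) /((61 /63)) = 149216823 /15250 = 9784.71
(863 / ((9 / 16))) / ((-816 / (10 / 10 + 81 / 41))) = -105286 / 18819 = -5.59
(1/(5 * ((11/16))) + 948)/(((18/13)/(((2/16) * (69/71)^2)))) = 89669203/1109020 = 80.85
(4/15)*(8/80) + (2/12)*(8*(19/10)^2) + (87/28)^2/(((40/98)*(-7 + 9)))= 53333/3200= 16.67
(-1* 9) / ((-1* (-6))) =-3 / 2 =-1.50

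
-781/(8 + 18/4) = -62.48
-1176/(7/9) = -1512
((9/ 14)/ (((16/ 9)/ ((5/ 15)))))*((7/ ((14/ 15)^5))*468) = 2398865625/ 4302592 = 557.54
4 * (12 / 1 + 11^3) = 5372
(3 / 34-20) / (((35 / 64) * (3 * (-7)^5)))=21664 / 30000495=0.00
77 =77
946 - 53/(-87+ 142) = 51977/55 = 945.04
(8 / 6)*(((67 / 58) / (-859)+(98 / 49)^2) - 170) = -16541038 / 74733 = -221.34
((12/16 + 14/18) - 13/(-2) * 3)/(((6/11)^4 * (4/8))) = 11083237/23328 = 475.10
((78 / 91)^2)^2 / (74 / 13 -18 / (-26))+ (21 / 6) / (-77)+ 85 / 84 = 27646753 / 26305356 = 1.05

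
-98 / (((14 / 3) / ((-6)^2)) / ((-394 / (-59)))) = -297864 / 59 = -5048.54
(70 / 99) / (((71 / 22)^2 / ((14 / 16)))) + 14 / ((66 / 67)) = 7122332 / 499059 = 14.27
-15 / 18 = -5 / 6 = -0.83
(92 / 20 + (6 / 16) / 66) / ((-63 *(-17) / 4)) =193 / 11220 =0.02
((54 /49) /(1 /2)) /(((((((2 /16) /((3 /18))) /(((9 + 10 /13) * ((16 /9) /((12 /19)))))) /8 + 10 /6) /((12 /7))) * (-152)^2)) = 987552 /10084920643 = 0.00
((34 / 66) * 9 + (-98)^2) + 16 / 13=1374211 / 143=9609.87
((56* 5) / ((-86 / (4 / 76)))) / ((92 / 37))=-1295 / 18791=-0.07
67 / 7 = 9.57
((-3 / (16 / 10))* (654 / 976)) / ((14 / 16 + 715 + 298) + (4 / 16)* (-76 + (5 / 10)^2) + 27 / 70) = -171675 / 136000964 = -0.00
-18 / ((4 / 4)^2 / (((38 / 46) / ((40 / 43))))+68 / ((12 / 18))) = -7353 / 42127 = -0.17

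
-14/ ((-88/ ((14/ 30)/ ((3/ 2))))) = 49/ 990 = 0.05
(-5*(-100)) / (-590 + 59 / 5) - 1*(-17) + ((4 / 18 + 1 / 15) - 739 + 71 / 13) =-1212808846 / 1691235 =-717.11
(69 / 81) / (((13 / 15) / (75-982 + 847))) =-2300 / 39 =-58.97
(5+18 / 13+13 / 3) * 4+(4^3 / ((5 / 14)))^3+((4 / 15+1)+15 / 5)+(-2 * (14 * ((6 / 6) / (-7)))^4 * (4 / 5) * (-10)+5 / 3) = 28055088229 / 4875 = 5754889.89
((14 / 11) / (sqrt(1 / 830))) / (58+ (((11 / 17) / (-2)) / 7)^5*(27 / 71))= 759051372140992*sqrt(830) / 34591055339735917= 0.63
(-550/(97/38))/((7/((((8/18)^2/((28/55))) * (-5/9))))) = 22990000/3464937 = 6.64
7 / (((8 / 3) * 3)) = 7 / 8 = 0.88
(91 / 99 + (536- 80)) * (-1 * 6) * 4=-361880 / 33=-10966.06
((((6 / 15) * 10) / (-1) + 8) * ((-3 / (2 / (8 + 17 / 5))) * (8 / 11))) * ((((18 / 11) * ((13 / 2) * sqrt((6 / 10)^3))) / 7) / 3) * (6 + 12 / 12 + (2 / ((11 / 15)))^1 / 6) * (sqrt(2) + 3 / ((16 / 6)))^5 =-125396453403 * sqrt(30) / 149072000 - 1418644531863 * sqrt(15) / 1192576000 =-9214.49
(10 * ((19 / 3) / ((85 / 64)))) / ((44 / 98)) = 59584 / 561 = 106.21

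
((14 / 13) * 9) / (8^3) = 63 / 3328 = 0.02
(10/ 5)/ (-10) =-1/ 5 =-0.20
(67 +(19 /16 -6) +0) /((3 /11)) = 10945 /48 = 228.02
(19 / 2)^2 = 361 / 4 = 90.25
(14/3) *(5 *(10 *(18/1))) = 4200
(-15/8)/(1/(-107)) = 1605/8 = 200.62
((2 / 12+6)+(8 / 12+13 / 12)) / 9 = 0.88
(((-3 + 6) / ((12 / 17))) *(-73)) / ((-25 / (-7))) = -8687 / 100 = -86.87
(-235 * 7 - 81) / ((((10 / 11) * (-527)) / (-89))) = -844877 / 2635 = -320.64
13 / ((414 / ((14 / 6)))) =91 / 1242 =0.07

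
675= 675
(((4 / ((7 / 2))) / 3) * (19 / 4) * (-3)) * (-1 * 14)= 76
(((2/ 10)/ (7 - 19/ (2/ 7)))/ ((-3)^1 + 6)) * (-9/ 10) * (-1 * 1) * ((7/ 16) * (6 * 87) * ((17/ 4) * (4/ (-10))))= 783/ 2000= 0.39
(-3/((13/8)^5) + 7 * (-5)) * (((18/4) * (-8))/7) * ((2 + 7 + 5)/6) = 157122708/371293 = 423.18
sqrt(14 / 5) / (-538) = -0.00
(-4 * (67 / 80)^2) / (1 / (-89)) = 249.70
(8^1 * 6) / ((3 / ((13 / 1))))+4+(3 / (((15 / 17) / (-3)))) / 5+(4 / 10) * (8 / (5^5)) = 3280641 / 15625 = 209.96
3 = 3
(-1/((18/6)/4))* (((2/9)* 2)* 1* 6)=-32/9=-3.56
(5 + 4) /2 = 9 /2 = 4.50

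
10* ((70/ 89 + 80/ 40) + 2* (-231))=-4592.13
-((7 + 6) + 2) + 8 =-7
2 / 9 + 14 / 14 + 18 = 173 / 9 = 19.22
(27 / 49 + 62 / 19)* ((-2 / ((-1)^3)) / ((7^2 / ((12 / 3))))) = 28408 / 45619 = 0.62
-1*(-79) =79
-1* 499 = -499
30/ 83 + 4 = 362/ 83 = 4.36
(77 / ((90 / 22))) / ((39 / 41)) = 34727 / 1755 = 19.79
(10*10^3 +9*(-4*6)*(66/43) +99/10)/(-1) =-4161697/430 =-9678.37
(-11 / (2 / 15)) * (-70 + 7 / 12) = 45815 / 8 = 5726.88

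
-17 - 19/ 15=-274/ 15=-18.27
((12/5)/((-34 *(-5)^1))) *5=0.07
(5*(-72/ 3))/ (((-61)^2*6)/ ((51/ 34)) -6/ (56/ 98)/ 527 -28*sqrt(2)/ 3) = -0.01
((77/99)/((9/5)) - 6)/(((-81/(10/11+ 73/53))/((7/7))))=54653/347733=0.16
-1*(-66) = 66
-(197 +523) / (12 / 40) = -2400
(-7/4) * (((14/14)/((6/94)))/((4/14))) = -2303/24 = -95.96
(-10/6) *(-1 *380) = 1900/3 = 633.33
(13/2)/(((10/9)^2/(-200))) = -1053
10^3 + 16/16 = 1001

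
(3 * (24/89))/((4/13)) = 234/89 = 2.63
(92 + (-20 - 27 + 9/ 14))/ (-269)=-639/ 3766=-0.17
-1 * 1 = -1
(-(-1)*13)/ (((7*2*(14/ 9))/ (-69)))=-8073/ 196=-41.19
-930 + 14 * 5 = -860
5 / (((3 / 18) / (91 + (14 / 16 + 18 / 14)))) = 78255 / 28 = 2794.82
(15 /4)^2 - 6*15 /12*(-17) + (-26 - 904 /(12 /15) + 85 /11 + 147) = -151309 /176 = -859.71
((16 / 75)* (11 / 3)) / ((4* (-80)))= -11 / 4500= -0.00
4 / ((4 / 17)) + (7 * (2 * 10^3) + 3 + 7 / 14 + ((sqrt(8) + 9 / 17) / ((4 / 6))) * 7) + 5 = 21 * sqrt(2) + 238528 / 17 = 14060.76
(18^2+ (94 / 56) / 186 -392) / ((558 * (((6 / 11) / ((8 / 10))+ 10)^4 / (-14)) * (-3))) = -10368668354 / 237399530450625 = -0.00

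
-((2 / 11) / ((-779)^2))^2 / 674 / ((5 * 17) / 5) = -2 / 255278373005582729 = -0.00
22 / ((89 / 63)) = 1386 / 89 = 15.57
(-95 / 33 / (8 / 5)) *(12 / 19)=-25 / 22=-1.14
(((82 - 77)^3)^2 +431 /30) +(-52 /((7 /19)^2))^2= 162406.54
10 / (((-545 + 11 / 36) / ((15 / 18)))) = -300 / 19609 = -0.02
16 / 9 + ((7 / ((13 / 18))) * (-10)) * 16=-181232 / 117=-1548.99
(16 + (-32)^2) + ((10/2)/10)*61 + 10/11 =23571/22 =1071.41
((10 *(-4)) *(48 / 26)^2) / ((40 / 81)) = -46656 / 169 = -276.07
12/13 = 0.92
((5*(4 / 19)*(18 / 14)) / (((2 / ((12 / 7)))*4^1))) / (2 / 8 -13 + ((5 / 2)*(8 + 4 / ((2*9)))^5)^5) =775329826707200795871868920 / 19566029723523837032344738822456942793785269182207231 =0.00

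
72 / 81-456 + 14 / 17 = -69506 / 153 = -454.29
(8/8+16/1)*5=85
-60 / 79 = -0.76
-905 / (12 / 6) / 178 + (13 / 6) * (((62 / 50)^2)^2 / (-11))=-13803043219 / 4589062500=-3.01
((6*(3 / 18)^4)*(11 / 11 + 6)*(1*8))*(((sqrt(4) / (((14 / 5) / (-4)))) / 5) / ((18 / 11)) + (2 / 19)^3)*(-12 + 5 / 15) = 5263790 / 5000211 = 1.05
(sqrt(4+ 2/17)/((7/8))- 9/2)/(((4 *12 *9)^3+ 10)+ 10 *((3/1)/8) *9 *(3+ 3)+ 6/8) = -18/322487125+ 32 *sqrt(1190)/38375967875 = -0.00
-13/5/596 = -13/2980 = -0.00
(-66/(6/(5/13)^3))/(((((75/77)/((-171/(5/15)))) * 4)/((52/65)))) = 144837/2197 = 65.92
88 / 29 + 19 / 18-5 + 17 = 8399 / 522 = 16.09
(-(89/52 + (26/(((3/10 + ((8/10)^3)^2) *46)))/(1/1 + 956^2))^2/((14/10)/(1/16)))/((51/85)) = -9000833325923160277714923075/41296011111473676981895343872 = -0.22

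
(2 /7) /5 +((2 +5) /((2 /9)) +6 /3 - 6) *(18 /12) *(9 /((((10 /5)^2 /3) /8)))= 155929 /70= 2227.56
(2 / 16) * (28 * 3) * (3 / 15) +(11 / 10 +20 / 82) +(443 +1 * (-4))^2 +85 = 39525936 / 205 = 192809.44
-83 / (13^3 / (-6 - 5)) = 913 / 2197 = 0.42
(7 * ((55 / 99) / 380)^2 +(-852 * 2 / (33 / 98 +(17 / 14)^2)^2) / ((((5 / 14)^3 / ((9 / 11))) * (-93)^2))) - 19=-22032864661723801 / 1097328469050000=-20.08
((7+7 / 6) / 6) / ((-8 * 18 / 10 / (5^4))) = -153125 / 2592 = -59.08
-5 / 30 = -0.17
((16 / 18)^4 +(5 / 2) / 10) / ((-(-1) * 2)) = 22945 / 52488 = 0.44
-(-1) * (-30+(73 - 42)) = 1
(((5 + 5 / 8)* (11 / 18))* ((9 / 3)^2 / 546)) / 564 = 55 / 547456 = 0.00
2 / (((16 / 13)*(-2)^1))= -13 / 16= -0.81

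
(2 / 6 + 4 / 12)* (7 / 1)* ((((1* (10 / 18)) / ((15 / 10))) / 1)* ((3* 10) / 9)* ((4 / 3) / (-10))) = -560 / 729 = -0.77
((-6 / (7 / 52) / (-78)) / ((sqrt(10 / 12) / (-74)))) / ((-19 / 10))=592*sqrt(30) / 133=24.38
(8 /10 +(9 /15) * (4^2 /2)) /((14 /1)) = 2 /5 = 0.40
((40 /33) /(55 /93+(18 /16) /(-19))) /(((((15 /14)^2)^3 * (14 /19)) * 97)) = 385202456576 /18286602778125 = 0.02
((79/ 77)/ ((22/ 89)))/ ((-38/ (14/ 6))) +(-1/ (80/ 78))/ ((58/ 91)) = -28555433/ 16001040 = -1.78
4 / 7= 0.57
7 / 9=0.78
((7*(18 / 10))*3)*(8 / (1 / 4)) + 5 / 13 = 78649 / 65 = 1209.98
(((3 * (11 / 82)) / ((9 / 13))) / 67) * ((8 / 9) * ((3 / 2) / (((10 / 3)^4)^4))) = 0.00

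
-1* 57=-57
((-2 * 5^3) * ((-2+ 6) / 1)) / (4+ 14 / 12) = -6000 / 31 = -193.55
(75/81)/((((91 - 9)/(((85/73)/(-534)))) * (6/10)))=-10625/258918444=-0.00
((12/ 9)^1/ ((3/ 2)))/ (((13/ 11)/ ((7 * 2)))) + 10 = 2402/ 117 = 20.53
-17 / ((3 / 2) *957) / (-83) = 34 / 238293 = 0.00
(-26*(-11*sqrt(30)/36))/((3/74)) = 5291*sqrt(30)/27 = 1073.33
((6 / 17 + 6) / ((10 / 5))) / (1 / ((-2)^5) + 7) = 1728 / 3791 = 0.46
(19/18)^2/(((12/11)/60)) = 19855/324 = 61.28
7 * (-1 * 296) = -2072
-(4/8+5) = -11/2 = -5.50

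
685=685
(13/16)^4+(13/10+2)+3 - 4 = 896469/327680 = 2.74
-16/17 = -0.94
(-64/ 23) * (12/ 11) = -768/ 253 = -3.04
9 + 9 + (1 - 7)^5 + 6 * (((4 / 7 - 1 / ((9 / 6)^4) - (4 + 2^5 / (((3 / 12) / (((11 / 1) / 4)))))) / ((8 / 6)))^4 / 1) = 12915067325205491174 / 425329947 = 30364820103.31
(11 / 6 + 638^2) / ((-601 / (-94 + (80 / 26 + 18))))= 385879450 / 7813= 49389.41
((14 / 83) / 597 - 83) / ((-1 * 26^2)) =316363 / 2576652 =0.12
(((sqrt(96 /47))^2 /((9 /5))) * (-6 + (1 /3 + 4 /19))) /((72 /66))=-136840 /24111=-5.68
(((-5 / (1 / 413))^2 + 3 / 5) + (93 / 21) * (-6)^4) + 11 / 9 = 1345039369 / 315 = 4269966.25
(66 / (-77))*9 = -54 / 7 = -7.71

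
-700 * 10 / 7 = -1000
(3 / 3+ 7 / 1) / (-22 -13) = -0.23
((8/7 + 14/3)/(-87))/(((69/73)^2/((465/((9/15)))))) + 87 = 252899239/8698347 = 29.07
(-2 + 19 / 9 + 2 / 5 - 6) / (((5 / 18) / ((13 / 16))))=-3211 / 200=-16.06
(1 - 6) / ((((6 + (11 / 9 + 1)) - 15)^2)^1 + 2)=-405 / 3883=-0.10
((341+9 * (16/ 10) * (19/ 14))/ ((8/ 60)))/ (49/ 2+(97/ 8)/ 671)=33869396/ 307097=110.29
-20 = -20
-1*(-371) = 371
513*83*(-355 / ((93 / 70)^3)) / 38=-5053247500 / 29791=-169623.29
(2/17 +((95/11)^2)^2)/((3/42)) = 19385658698/248897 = 77886.27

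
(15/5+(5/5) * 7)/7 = 10/7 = 1.43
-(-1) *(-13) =-13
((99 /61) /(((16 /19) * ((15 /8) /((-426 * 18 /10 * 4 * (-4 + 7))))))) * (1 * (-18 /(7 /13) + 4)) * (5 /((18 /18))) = 1391682.74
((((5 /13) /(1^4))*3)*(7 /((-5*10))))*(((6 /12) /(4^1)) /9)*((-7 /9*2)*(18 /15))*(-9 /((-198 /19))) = 931 /257400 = 0.00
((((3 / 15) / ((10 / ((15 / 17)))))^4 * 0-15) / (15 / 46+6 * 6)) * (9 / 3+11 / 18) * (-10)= 14.91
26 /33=0.79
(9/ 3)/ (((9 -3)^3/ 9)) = 1/ 8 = 0.12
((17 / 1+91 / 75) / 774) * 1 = 683 / 29025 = 0.02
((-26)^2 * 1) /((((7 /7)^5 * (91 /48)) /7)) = 2496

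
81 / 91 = 0.89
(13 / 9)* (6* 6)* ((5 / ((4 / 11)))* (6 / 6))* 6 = 4290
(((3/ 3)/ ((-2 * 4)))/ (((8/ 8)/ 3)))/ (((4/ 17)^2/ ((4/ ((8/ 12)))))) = -2601/ 64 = -40.64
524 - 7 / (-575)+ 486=580757 / 575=1010.01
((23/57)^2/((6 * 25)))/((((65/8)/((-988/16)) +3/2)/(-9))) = -529/74100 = -0.01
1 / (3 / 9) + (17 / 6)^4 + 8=97777 / 1296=75.45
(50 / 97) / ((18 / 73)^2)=133225 / 15714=8.48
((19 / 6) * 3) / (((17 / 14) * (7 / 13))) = 247 / 17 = 14.53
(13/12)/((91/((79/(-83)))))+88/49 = 87095/48804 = 1.78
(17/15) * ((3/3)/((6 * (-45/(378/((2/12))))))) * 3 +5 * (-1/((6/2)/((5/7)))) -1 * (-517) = 255806/525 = 487.25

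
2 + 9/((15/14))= 10.40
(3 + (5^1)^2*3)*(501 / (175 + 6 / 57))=247494 / 1109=223.17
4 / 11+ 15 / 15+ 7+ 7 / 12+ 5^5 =413681 / 132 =3133.95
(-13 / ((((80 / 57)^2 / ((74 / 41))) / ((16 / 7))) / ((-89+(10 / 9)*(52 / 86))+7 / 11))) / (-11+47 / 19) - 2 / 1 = -155049172777 / 549791550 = -282.01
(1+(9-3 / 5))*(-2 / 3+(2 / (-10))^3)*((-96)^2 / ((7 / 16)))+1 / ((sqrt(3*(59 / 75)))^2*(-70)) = -68967042101 / 516250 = -133592.33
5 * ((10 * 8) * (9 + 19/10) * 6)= 26160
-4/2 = -2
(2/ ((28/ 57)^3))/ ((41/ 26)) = 2407509/ 225008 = 10.70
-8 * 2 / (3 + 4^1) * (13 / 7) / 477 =-208 / 23373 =-0.01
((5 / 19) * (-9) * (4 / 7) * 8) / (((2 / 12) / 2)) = -17280 / 133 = -129.92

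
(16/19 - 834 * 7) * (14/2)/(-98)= 55453/133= 416.94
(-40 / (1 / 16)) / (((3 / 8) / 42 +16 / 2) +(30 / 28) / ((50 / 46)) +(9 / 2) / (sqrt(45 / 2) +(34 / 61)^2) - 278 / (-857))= -846516499975676210329600 / 12113864853463267665493 +27553119791828391936000* sqrt(10) / 12113864853463267665493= -62.69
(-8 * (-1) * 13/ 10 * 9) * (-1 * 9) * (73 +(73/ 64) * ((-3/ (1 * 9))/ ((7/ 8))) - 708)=37470303/ 70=535290.04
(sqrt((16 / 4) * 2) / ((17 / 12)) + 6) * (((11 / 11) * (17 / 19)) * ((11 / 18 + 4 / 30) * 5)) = 268 * sqrt(2) / 57 + 1139 / 57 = 26.63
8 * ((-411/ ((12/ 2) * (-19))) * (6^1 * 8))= 26304/ 19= 1384.42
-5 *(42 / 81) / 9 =-70 / 243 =-0.29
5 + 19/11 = 74/11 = 6.73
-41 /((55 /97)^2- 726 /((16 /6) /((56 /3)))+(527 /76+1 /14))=205229108 /25401721573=0.01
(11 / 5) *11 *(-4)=-484 / 5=-96.80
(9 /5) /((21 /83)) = 249 /35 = 7.11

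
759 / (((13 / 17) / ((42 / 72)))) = 30107 / 52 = 578.98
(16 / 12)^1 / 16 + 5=61 / 12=5.08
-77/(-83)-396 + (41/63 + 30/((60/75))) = -3732685/10458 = -356.92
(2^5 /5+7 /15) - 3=58 /15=3.87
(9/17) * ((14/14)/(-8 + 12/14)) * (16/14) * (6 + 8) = -504/425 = -1.19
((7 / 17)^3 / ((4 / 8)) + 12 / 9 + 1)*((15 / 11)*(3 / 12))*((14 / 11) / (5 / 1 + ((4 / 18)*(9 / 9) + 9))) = 11481435 / 152185088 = 0.08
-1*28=-28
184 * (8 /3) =1472 /3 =490.67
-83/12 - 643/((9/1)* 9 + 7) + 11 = -851/264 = -3.22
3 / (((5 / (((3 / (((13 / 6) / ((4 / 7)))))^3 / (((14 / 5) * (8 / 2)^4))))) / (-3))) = -6561 / 5274997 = -0.00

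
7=7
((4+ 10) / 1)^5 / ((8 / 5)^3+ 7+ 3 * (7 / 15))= 33614000 / 781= 43039.69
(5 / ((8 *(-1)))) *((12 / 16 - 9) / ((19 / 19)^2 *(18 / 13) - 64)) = -195 / 2368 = -0.08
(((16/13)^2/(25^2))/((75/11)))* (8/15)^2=180224/1782421875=0.00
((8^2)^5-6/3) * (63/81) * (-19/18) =-71403831163/81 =-881528779.79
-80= -80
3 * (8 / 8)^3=3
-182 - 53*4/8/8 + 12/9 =-8831/48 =-183.98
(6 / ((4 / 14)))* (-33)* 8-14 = -5558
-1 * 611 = -611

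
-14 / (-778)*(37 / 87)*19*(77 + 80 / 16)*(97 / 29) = 39141634 / 981447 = 39.88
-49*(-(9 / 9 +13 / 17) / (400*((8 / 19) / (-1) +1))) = 0.37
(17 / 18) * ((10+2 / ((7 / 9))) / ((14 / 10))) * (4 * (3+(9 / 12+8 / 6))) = 228140 / 1323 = 172.44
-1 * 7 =-7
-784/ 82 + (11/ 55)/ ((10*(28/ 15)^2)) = -614287/ 64288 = -9.56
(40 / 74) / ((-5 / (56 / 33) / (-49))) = 10976 / 1221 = 8.99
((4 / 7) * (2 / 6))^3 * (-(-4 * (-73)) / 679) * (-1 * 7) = 18688 / 898317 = 0.02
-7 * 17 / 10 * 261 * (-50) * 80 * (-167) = -2074741200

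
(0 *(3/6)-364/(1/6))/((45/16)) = -776.53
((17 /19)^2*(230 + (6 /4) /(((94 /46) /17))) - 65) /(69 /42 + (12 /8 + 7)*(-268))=-10223423 /180240441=-0.06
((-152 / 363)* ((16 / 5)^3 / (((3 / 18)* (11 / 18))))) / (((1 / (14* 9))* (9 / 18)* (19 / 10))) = -594542592 / 33275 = -17867.55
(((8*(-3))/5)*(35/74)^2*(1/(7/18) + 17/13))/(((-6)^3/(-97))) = -1198435/640692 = -1.87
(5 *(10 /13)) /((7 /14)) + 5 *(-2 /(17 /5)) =1050 /221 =4.75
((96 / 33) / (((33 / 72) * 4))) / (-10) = -96 / 605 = -0.16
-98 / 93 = -1.05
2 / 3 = 0.67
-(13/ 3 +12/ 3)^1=-25/ 3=-8.33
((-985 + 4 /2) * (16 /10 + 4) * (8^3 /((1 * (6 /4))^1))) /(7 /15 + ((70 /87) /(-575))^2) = -26869302497280 /6673363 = -4026351.11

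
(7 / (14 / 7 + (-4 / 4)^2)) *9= 21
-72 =-72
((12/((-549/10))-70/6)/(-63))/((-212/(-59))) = 42775/814716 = 0.05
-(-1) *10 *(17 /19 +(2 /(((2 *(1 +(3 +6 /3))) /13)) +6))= 5165 /57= 90.61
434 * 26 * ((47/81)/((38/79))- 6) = -83247710/1539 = -54092.08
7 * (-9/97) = -63/97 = -0.65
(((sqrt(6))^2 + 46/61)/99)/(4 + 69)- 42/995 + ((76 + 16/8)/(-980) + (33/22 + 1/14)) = 62355220111/42986990970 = 1.45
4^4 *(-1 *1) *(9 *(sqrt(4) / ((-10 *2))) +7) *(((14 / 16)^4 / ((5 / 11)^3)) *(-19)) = 185192.61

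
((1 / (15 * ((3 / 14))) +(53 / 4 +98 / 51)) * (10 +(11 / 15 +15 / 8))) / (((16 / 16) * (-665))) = -4216553 / 14364000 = -0.29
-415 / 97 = -4.28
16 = 16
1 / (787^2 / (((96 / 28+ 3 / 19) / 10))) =0.00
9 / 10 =0.90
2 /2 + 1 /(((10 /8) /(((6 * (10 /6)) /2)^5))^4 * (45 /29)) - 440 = 226562499996049 /9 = 25173611110672.11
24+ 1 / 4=24.25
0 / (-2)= 0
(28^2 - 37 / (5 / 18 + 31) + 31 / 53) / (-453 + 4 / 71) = -1659691101 / 959592401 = -1.73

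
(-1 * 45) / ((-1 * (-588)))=-0.08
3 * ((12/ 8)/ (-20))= -0.22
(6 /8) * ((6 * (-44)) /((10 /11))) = -1089 /5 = -217.80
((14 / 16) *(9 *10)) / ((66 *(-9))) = -35 / 264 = -0.13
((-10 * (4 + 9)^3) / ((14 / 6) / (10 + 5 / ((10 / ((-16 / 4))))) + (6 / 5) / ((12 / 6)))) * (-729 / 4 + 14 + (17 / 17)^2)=440937900 / 107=4120914.95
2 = 2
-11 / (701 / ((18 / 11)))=-18 / 701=-0.03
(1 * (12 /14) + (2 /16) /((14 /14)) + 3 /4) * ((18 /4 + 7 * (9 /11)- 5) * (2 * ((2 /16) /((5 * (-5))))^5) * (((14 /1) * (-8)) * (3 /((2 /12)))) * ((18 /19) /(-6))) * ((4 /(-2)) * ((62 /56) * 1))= 1867347 /46816000000000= 0.00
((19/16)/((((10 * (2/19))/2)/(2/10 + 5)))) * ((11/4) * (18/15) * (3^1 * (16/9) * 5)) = 51623/50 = 1032.46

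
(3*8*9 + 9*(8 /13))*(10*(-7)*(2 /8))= -50400 /13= -3876.92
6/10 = 3/5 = 0.60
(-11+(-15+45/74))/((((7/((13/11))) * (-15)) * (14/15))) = 24427/79772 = 0.31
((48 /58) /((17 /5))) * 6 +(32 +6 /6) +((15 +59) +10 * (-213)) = -2021.54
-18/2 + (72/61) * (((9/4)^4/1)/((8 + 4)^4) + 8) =221913/499712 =0.44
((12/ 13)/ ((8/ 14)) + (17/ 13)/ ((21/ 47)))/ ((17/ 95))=117800/ 4641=25.38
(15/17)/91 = 15/1547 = 0.01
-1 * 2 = -2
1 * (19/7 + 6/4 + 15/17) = 1213/238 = 5.10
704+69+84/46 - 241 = 12278/23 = 533.83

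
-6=-6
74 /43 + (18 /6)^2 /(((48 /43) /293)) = 1626455 /688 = 2364.03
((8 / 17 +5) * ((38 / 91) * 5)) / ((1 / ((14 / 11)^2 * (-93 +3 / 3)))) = -45517920 / 26741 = -1702.18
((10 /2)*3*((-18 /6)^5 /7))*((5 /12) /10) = -21.70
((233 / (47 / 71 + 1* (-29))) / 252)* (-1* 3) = 16543 / 169008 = 0.10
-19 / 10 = -1.90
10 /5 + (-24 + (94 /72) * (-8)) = -292 /9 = -32.44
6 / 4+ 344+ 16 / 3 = 2105 / 6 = 350.83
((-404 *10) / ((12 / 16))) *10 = -161600 / 3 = -53866.67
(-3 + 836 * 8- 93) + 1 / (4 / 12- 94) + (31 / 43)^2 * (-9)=3422562932 / 519569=6587.31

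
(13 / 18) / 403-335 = -186929 / 558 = -335.00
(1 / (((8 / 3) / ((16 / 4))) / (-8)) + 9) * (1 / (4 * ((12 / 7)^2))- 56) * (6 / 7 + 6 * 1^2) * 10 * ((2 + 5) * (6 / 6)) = 161035 / 2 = 80517.50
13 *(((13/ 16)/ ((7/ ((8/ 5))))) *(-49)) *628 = -371462/ 5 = -74292.40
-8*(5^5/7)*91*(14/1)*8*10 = -364000000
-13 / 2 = -6.50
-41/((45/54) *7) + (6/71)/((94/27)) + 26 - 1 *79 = -7008202/116795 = -60.00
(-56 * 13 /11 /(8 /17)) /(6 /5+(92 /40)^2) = -154700 /7139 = -21.67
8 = 8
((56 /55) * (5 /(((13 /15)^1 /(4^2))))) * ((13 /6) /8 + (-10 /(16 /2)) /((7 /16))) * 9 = -28440 /13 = -2187.69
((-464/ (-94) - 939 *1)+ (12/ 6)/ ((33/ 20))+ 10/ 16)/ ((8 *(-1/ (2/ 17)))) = 11567069/ 843744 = 13.71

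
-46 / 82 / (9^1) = -23 / 369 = -0.06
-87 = -87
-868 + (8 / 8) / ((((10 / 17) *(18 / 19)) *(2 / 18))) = -17037 / 20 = -851.85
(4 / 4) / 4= 1 / 4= 0.25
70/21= 10/3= 3.33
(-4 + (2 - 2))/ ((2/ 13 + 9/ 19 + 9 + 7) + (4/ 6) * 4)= -2964/ 14297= -0.21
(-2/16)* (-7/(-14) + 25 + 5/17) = -877/272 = -3.22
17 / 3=5.67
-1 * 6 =-6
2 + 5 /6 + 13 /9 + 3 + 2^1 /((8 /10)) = 88 /9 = 9.78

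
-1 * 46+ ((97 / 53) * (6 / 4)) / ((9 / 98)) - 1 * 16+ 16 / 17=-31.17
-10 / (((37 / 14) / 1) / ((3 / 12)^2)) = -35 / 148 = -0.24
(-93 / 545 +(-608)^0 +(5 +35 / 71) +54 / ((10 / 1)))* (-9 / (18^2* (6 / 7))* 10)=-3.80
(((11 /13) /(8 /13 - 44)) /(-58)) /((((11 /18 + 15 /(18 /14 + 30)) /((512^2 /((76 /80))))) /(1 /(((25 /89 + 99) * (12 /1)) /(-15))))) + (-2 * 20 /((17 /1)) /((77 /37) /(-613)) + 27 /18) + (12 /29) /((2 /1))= 148881818783363731 /214615460867962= 693.71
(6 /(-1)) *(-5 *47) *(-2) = -2820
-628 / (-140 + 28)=5.61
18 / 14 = 9 / 7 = 1.29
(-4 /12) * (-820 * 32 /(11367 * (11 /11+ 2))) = 26240 /102303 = 0.26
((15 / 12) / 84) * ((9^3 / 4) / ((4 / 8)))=1215 / 224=5.42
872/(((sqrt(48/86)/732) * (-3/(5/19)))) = -265960 * sqrt(258)/57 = -74946.49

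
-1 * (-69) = 69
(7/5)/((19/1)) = 7/95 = 0.07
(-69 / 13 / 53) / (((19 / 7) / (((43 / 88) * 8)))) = -20769 / 144001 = -0.14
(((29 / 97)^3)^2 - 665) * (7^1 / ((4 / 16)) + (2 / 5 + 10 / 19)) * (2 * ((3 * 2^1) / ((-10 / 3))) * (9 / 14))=123297233400502232832 / 2769631916388925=44517.55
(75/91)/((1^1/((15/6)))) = 2.06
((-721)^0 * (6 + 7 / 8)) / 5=11 / 8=1.38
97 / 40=2.42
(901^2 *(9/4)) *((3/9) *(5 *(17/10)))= 41401851/8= 5175231.38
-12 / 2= -6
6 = 6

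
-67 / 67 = -1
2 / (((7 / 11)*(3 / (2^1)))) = 44 / 21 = 2.10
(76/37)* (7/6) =266/111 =2.40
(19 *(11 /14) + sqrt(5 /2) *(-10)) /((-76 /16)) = -22 /7 + 20 *sqrt(10) /19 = 0.19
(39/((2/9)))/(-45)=-39/10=-3.90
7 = 7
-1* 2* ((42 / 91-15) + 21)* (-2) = 336 / 13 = 25.85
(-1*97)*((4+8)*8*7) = -65184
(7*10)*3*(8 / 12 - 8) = -1540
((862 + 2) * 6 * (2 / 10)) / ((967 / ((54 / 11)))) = 5.26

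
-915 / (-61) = 15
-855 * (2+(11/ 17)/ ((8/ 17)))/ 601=-23085/ 4808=-4.80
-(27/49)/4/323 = -27/63308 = -0.00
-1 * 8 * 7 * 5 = -280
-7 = -7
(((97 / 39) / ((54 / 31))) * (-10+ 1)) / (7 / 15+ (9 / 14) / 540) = -420980 / 15327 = -27.47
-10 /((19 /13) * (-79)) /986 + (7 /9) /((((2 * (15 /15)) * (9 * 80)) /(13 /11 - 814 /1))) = -0.44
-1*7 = -7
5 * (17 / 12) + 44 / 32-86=-1861 / 24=-77.54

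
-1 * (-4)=4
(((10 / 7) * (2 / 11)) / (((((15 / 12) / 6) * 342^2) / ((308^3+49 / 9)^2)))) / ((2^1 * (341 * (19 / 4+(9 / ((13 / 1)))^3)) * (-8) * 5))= -43406172529967769158 / 661274913834315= -65640.13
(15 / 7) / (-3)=-5 / 7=-0.71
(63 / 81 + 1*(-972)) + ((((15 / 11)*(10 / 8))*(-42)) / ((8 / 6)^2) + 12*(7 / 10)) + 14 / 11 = -15868819 / 15840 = -1001.82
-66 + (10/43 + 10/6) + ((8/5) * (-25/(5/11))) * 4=-53677/129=-416.10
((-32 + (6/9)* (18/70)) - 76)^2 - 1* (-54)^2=10670976/1225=8711.00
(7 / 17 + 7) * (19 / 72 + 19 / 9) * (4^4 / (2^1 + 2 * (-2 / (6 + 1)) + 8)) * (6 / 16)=33516 / 187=179.23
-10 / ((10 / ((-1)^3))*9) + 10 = 91 / 9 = 10.11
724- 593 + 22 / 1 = 153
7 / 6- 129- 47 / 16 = -6277 / 48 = -130.77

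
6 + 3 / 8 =51 / 8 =6.38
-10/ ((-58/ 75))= 12.93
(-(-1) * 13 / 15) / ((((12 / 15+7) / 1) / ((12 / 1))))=4 / 3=1.33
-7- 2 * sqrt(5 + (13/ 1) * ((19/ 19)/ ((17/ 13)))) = -2 * sqrt(4318)/ 17- 7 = -14.73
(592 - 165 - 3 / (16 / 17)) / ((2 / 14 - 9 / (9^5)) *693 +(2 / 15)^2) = 123583725 / 28842784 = 4.28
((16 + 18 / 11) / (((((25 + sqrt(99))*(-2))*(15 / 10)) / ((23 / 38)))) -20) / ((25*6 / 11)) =-1330363 / 899460 + 2231*sqrt(11) / 1499100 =-1.47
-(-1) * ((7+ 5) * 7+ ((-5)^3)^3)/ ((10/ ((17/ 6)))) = -33201697/ 60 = -553361.62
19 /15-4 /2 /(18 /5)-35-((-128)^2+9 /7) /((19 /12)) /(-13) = 59268533 /77805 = 761.76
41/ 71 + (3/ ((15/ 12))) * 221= 188497/ 355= 530.98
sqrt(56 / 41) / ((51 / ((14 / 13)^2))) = 392 * sqrt(574) / 353379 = 0.03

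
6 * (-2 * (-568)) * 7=47712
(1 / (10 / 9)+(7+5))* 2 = 129 / 5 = 25.80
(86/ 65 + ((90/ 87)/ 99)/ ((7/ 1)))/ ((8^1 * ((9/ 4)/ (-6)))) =-576764/ 1306305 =-0.44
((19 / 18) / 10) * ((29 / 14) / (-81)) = -551 / 204120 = -0.00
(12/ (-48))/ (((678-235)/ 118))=-59/ 886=-0.07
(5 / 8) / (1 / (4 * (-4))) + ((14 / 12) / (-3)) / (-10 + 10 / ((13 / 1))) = -21509 / 2160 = -9.96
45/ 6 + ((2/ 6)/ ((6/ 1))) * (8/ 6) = 409/ 54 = 7.57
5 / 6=0.83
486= 486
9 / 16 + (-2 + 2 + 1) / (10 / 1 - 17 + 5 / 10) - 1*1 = -123 / 208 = -0.59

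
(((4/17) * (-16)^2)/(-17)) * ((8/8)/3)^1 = -1024/867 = -1.18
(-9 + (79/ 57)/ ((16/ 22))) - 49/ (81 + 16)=-7.60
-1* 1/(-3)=1/3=0.33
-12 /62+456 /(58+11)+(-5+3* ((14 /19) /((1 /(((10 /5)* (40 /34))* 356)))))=426756947 /230299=1853.06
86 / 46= 43 / 23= 1.87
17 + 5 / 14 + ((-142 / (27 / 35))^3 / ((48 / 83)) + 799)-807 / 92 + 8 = -410091057705137 / 38027556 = -10784049.80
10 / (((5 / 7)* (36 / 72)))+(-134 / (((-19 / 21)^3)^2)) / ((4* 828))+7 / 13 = 3203239765985 / 112533747352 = 28.46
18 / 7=2.57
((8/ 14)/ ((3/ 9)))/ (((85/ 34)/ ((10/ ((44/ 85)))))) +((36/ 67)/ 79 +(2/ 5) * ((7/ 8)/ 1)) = 110885567/ 8151220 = 13.60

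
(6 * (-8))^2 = 2304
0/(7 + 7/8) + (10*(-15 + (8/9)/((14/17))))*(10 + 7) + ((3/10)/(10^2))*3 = -149089433/63000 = -2366.50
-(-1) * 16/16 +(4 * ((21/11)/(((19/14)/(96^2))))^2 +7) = 29365648053512/43681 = 672275086.50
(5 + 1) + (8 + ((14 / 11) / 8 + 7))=931 / 44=21.16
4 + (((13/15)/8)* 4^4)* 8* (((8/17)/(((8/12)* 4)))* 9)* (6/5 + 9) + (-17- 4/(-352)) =3581.25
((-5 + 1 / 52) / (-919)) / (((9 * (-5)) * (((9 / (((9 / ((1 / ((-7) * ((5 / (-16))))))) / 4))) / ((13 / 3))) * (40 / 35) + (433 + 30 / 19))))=-241129 / 871026586236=-0.00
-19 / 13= -1.46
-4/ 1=-4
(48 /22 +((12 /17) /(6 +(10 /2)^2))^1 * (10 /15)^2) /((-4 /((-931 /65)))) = 7.85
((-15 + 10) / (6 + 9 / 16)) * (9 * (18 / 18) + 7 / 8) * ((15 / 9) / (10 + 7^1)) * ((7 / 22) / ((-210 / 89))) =7031 / 70686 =0.10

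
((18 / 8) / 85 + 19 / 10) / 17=131 / 1156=0.11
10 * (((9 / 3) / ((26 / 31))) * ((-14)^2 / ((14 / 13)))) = 6510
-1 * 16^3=-4096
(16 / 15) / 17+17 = 17.06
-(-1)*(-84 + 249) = 165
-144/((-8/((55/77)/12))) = 15/14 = 1.07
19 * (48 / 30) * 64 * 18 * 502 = 87902208 / 5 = 17580441.60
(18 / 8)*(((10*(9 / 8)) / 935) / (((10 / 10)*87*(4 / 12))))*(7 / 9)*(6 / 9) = 21 / 43384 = 0.00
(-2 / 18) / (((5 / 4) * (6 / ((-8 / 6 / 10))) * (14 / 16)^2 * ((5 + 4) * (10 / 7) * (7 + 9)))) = 8 / 637875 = 0.00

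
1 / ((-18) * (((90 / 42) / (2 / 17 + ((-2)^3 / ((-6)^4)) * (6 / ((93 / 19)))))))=-32893 / 11525490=-0.00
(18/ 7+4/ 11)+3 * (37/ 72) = 4.48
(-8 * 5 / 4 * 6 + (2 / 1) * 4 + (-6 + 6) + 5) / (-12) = 47 / 12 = 3.92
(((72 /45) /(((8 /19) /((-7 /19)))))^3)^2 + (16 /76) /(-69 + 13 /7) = 105016807 /13953125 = 7.53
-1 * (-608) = 608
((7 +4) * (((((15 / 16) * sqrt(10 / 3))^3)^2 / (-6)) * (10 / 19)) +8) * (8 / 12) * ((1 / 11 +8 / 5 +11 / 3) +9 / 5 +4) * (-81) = 10737205275699 / 1095761920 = 9798.85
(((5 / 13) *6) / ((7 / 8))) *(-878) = -210720 / 91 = -2315.60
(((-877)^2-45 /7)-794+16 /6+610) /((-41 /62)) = -1001161492 /861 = -1162789.19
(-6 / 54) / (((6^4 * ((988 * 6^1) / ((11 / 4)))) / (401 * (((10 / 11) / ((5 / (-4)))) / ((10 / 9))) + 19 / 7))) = 100007 / 9680186880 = 0.00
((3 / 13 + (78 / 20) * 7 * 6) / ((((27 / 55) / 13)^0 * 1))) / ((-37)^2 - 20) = 10662 / 87685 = 0.12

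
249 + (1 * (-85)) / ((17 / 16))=169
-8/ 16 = -1/ 2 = -0.50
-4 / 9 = -0.44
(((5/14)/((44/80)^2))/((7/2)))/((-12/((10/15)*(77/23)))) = -1000/15939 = -0.06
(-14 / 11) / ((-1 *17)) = 14 / 187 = 0.07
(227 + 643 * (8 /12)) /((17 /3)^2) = 5901 /289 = 20.42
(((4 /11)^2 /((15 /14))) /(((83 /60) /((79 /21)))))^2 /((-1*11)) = -102252544 /9985323051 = -0.01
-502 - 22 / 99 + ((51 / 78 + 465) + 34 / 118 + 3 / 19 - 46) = -21541841 / 262314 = -82.12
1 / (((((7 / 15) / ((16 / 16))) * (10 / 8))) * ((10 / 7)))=6 / 5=1.20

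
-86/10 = -43/5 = -8.60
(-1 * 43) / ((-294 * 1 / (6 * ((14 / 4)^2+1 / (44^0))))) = 2279 / 196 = 11.63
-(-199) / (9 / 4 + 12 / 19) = 15124 / 219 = 69.06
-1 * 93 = -93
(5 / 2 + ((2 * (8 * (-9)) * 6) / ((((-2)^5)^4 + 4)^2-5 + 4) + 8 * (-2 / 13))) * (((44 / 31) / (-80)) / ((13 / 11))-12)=-390421598754635247 / 25601712737397160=-15.25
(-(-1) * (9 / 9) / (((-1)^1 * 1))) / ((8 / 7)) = -7 / 8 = -0.88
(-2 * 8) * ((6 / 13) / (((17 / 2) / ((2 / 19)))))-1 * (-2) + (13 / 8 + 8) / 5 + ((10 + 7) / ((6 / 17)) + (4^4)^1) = 155195149 / 503880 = 308.00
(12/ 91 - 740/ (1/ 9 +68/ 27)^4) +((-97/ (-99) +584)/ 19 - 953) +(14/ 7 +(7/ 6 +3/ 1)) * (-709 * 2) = -42113726847893249/ 4349742848451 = -9681.89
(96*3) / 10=144 / 5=28.80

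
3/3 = 1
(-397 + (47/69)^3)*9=-130314250/36501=-3570.16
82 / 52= 41 / 26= 1.58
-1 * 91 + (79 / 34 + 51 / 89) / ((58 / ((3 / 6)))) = -31933691 / 351016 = -90.98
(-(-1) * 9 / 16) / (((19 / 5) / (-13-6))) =-45 / 16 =-2.81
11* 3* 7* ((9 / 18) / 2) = 231 / 4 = 57.75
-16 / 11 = -1.45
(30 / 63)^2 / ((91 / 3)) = 0.01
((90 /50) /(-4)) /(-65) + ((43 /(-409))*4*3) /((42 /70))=-1114319 /531700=-2.10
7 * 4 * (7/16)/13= 49/52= 0.94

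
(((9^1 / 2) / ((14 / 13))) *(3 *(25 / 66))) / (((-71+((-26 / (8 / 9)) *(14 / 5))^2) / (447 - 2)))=32540625 / 102203794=0.32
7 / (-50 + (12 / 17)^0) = -1 / 7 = -0.14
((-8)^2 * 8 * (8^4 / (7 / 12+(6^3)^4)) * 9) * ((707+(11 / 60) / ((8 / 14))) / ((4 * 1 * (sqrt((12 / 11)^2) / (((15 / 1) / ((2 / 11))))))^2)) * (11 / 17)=629902877345280 / 444063596663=1418.50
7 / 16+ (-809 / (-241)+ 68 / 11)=423149 / 42416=9.98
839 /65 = 12.91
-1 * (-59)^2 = -3481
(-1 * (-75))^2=5625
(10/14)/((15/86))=86/21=4.10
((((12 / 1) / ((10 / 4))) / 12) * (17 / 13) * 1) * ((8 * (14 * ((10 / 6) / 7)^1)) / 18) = 272 / 351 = 0.77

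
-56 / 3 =-18.67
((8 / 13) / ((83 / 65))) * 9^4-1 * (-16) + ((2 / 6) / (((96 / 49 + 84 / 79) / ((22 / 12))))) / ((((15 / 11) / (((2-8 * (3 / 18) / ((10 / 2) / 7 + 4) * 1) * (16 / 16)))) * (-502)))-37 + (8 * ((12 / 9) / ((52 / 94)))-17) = 372346468724209 / 118460604600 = 3143.21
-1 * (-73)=73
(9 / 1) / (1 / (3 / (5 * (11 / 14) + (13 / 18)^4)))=19840464 / 3086767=6.43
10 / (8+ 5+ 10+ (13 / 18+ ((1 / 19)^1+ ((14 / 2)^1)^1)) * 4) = 1710 / 9251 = 0.18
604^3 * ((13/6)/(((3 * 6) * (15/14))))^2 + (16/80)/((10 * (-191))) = 174259704029311/62657550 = 2781144.56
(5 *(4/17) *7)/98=10/119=0.08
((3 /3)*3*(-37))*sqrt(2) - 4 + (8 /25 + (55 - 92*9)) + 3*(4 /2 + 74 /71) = -1362407 /1775 - 111*sqrt(2) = -924.53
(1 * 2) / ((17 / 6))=0.71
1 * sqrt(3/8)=sqrt(6)/4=0.61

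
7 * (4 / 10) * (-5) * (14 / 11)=-196 / 11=-17.82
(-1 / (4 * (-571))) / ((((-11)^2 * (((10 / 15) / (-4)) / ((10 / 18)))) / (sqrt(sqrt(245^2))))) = -35 * sqrt(5) / 414546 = -0.00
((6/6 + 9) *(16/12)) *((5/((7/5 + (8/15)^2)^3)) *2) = 1518750000/54439939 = 27.90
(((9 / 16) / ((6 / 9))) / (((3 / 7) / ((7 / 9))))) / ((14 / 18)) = 63 / 32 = 1.97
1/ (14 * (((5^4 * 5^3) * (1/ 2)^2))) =2/ 546875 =0.00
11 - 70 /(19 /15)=-841 /19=-44.26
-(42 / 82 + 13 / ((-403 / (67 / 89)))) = -55192 / 113119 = -0.49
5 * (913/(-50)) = -91.30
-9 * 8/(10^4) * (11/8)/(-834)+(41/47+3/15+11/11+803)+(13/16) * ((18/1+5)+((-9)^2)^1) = 116231523551/130660000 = 889.57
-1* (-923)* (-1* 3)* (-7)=19383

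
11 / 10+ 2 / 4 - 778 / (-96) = 2329 / 240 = 9.70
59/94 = 0.63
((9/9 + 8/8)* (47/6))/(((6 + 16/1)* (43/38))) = 893/1419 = 0.63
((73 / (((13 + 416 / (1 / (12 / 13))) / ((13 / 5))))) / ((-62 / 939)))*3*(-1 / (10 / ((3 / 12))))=0.54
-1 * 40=-40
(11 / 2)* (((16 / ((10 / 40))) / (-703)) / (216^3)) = -11 / 221394384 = -0.00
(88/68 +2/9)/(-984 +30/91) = -10556/6847821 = -0.00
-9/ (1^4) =-9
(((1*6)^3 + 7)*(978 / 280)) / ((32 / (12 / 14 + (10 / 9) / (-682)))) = 668058271 / 32081280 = 20.82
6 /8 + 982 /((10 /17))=33403 /20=1670.15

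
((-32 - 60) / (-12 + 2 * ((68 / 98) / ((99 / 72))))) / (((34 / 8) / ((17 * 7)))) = 347116 / 1481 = 234.38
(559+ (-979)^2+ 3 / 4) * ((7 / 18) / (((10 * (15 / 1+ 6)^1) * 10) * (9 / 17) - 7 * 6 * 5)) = 65212051 / 157680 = 413.57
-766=-766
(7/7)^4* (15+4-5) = 14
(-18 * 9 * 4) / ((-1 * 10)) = 324 / 5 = 64.80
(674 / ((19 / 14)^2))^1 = 132104 / 361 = 365.94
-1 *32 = -32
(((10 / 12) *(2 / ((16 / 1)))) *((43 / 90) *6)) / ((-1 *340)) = -0.00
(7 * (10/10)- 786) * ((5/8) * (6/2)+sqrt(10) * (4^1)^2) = -12464 * sqrt(10)- 11685/8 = -40875.25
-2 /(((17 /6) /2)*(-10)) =12 /85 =0.14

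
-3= -3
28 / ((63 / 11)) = 44 / 9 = 4.89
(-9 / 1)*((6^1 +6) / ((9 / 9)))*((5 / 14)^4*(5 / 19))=-84375 / 182476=-0.46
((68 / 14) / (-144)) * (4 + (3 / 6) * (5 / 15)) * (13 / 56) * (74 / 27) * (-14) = 204425 / 163296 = 1.25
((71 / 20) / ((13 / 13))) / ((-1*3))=-71 / 60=-1.18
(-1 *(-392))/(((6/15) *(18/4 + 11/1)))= 1960/31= 63.23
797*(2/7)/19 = 1594/133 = 11.98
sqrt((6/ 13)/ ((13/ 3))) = 3*sqrt(2)/ 13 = 0.33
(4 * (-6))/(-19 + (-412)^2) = -8/56575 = -0.00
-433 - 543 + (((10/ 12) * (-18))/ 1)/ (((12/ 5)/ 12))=-1051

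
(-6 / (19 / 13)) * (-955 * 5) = 372450 / 19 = 19602.63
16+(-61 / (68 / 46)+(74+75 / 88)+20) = 104103 / 1496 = 69.59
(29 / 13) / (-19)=-29 / 247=-0.12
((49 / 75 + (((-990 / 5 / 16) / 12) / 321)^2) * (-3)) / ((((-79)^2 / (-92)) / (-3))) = -39638712831 / 457300537600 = -0.09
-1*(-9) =9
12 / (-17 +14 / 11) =-132 / 173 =-0.76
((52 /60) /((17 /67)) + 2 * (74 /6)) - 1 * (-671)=699.08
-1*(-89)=89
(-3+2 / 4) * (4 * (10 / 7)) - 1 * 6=-142 / 7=-20.29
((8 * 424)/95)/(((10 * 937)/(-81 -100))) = -0.69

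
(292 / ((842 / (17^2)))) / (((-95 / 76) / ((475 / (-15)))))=3206744 / 1263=2538.99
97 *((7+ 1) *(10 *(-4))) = -31040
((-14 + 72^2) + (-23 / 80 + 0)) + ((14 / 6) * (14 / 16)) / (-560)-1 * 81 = 9770321 / 1920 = 5088.71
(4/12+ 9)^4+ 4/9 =614692/81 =7588.79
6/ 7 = 0.86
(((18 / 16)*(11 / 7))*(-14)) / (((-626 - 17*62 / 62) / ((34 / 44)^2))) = 2601 / 113168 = 0.02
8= 8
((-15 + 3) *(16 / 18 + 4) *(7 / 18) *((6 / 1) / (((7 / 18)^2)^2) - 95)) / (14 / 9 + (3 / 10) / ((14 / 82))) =-353549680 / 306789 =-1152.42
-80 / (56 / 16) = -160 / 7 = -22.86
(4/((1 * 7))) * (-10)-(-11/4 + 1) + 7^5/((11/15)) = 7057719/308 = 22914.67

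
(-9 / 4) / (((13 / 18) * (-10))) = 81 / 260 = 0.31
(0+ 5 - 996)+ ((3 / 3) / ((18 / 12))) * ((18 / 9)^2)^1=-2965 / 3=-988.33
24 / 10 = 12 / 5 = 2.40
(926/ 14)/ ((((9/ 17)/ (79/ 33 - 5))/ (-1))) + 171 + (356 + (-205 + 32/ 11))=1352392/ 2079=650.50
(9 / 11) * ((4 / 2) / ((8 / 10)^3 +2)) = 1125 / 1727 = 0.65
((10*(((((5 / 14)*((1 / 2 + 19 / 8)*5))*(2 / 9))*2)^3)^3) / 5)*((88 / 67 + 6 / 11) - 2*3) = -748922882459514617919921875 / 53936694575578047873024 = -13885.22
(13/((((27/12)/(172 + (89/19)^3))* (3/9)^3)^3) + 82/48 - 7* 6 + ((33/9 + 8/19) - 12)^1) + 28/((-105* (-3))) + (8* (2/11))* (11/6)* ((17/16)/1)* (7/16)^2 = 466061389316.94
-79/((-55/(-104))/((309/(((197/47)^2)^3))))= -27365668241206776/3214845057002095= -8.51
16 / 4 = 4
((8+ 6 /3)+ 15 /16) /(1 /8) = 175 /2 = 87.50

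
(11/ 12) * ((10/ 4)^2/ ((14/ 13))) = 3575/ 672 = 5.32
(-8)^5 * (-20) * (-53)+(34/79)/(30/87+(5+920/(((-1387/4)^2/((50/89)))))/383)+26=-1867567179455047586992/53767615036025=-34734052.80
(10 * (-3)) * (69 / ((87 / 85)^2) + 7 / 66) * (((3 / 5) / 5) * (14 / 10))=-76896477 / 231275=-332.49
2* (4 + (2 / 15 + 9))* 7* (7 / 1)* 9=57918 / 5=11583.60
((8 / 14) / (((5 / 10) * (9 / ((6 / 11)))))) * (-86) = -1376 / 231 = -5.96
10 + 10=20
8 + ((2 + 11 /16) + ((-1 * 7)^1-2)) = 27 /16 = 1.69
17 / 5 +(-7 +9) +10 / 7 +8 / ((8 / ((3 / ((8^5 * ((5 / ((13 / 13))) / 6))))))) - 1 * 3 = 2195519 / 573440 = 3.83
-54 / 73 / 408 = -9 / 4964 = -0.00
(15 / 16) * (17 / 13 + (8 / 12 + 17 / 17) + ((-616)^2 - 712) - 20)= 4615735 / 13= 355056.54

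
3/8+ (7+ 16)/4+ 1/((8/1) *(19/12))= 943/152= 6.20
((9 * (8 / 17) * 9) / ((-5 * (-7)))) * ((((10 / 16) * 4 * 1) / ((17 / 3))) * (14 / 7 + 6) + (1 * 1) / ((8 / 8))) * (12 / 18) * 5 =4752 / 289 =16.44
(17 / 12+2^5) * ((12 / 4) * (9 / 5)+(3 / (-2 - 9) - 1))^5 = 241698334952707 / 6039412500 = 40020.17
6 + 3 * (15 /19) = 159 /19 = 8.37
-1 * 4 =-4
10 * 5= 50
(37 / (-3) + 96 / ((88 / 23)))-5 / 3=122 / 11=11.09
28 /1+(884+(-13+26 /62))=27882 /31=899.42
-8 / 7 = -1.14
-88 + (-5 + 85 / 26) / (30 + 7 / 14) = -69829 / 793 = -88.06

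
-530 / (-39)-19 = -211 / 39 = -5.41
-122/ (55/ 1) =-122/ 55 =-2.22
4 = 4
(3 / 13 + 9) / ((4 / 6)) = 180 / 13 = 13.85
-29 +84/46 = -625/23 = -27.17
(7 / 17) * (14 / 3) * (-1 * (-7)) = 13.45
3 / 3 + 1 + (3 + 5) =10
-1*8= -8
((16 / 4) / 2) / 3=2 / 3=0.67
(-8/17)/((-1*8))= 1/17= 0.06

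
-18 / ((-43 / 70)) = 1260 / 43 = 29.30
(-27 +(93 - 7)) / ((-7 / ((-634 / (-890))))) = -6.00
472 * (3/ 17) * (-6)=-8496/ 17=-499.76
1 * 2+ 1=3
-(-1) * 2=2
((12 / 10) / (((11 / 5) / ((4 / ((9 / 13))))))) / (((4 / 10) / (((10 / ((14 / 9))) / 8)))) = 6.33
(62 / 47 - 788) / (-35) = 5282 / 235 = 22.48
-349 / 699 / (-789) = 349 / 551511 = 0.00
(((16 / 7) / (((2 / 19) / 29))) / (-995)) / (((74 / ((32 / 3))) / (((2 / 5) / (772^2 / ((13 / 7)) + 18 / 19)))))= -600704 / 5282915132775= -0.00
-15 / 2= -7.50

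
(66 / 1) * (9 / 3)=198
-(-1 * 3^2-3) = 12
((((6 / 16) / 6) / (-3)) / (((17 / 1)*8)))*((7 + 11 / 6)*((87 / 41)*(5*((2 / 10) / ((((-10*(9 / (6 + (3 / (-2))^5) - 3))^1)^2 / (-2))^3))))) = 2182320209 / 39715414382466144000000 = 0.00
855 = 855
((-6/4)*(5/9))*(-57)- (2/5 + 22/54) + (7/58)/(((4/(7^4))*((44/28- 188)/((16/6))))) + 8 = 12183749/227070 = 53.66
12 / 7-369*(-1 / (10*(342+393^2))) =294881 / 171990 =1.71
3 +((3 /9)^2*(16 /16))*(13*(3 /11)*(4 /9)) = 943 /297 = 3.18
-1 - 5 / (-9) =-4 / 9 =-0.44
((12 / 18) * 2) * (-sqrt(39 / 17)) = -4 * sqrt(663) / 51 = -2.02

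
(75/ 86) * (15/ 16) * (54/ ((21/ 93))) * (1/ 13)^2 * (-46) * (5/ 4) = -66.52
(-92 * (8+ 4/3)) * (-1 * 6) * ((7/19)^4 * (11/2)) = 68034736/130321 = 522.06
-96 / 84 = -8 / 7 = -1.14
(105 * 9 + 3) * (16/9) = 1685.33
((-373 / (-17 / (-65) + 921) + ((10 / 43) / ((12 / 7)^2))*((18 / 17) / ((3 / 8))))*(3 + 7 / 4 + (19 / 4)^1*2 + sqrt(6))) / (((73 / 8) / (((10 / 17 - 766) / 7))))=1240153161040*sqrt(6) / 570393745131 + 5890727514940 / 190131248377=36.31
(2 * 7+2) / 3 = 16 / 3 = 5.33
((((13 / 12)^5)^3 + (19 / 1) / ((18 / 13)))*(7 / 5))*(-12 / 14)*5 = -262604466843137029 / 2567836929097728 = -102.27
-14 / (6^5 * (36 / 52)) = -91 / 34992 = -0.00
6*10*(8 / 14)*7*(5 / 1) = 1200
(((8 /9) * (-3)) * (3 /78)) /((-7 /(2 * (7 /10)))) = 4 /195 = 0.02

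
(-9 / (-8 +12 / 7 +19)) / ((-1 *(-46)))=-63 / 4094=-0.02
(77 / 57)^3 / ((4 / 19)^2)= 55.62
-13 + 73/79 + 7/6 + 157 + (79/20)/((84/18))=9750749/66360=146.94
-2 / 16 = -1 / 8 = -0.12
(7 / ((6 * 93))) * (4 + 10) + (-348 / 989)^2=81715945 / 272895759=0.30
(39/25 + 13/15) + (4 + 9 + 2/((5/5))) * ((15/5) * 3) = 10307/75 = 137.43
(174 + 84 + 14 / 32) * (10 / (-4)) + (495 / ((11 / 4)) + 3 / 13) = -193799 / 416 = -465.86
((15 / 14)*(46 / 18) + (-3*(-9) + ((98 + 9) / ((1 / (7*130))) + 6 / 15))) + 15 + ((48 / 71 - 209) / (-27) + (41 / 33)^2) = 1581878966581 / 16236990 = 97424.40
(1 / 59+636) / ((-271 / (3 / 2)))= -112575 / 31978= -3.52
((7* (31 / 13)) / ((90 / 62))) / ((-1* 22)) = -6727 / 12870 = -0.52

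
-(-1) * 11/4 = 11/4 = 2.75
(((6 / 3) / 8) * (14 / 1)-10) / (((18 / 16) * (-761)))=52 / 6849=0.01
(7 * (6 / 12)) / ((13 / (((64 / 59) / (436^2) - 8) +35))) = 132485059 / 18225454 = 7.27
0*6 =0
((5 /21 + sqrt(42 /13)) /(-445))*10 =-2*sqrt(546) /1157 - 10 /1869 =-0.05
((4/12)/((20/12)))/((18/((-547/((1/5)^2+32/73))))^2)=199310595125/246929796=807.15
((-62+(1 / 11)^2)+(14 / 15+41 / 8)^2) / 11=-44062391 / 19166400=-2.30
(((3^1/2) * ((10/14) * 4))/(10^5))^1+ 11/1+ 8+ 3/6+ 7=1855003/70000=26.50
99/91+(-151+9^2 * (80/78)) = -6082/91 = -66.84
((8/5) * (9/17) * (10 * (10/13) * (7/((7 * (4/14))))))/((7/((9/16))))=405/221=1.83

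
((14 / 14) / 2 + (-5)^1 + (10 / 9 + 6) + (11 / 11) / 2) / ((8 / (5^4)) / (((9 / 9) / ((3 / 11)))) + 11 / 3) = 192500 / 227091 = 0.85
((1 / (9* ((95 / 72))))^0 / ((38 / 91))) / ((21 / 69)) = 299 / 38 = 7.87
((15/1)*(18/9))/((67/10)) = 300/67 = 4.48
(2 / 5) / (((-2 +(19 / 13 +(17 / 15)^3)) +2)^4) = 741137031298828125 / 134192563945416704648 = 0.01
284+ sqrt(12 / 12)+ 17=302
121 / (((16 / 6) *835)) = 363 / 6680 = 0.05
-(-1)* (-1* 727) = -727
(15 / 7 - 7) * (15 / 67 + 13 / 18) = -2771 / 603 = -4.60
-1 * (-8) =8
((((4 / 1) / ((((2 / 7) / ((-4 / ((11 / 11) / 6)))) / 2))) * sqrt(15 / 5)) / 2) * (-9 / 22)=1512 * sqrt(3) / 11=238.08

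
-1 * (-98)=98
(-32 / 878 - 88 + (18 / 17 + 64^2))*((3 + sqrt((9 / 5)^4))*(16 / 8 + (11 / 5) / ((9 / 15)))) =1555805368 / 10975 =141759.03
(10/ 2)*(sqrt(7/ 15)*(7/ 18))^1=7*sqrt(105)/ 54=1.33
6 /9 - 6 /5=-8 /15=-0.53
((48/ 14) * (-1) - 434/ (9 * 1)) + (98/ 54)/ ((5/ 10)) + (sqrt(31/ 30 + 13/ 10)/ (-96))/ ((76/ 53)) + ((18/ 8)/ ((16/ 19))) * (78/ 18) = -440815/ 12096 - 53 * sqrt(21)/ 21888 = -36.45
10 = 10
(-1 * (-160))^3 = 4096000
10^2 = 100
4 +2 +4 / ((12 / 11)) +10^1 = 59 / 3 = 19.67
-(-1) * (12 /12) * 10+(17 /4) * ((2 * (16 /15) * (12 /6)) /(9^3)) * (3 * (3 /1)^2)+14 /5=5456 /405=13.47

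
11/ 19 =0.58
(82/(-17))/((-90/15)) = 0.80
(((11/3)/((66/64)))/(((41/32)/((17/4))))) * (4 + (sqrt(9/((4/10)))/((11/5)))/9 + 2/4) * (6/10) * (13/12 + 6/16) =9520 * sqrt(10)/12177 + 1904/41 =48.91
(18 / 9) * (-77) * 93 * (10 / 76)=-35805 / 19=-1884.47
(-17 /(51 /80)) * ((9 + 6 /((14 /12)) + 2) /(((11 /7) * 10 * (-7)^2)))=-904 /1617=-0.56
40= 40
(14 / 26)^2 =49 / 169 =0.29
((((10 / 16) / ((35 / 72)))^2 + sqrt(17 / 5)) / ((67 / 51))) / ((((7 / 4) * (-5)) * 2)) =-102 * sqrt(85) / 11725 - 8262 / 114905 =-0.15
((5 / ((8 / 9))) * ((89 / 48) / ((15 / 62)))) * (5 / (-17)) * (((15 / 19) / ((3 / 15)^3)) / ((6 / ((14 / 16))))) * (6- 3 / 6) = -663884375 / 661504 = -1003.60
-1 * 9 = -9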